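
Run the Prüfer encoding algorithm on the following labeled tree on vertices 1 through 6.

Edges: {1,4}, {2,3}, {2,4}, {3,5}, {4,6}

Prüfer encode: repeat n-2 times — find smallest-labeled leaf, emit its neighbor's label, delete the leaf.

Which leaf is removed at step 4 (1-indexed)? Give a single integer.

Answer: 2

Derivation:
Step 1: current leaves = {1,5,6}. Remove leaf 1 (neighbor: 4).
Step 2: current leaves = {5,6}. Remove leaf 5 (neighbor: 3).
Step 3: current leaves = {3,6}. Remove leaf 3 (neighbor: 2).
Step 4: current leaves = {2,6}. Remove leaf 2 (neighbor: 4).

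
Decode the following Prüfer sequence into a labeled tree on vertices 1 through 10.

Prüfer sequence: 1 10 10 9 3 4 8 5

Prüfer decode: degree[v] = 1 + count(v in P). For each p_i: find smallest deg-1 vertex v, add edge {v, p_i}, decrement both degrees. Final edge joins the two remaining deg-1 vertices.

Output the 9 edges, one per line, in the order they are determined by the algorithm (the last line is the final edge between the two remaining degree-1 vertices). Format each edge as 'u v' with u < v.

Answer: 1 2
1 10
6 10
7 9
3 9
3 4
4 8
5 8
5 10

Derivation:
Initial degrees: {1:2, 2:1, 3:2, 4:2, 5:2, 6:1, 7:1, 8:2, 9:2, 10:3}
Step 1: smallest deg-1 vertex = 2, p_1 = 1. Add edge {1,2}. Now deg[2]=0, deg[1]=1.
Step 2: smallest deg-1 vertex = 1, p_2 = 10. Add edge {1,10}. Now deg[1]=0, deg[10]=2.
Step 3: smallest deg-1 vertex = 6, p_3 = 10. Add edge {6,10}. Now deg[6]=0, deg[10]=1.
Step 4: smallest deg-1 vertex = 7, p_4 = 9. Add edge {7,9}. Now deg[7]=0, deg[9]=1.
Step 5: smallest deg-1 vertex = 9, p_5 = 3. Add edge {3,9}. Now deg[9]=0, deg[3]=1.
Step 6: smallest deg-1 vertex = 3, p_6 = 4. Add edge {3,4}. Now deg[3]=0, deg[4]=1.
Step 7: smallest deg-1 vertex = 4, p_7 = 8. Add edge {4,8}. Now deg[4]=0, deg[8]=1.
Step 8: smallest deg-1 vertex = 8, p_8 = 5. Add edge {5,8}. Now deg[8]=0, deg[5]=1.
Final: two remaining deg-1 vertices are 5, 10. Add edge {5,10}.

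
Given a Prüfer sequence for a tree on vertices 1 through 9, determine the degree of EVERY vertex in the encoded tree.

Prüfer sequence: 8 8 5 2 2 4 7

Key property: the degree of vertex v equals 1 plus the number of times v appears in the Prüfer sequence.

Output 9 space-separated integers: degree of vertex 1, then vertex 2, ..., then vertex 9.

Answer: 1 3 1 2 2 1 2 3 1

Derivation:
p_1 = 8: count[8] becomes 1
p_2 = 8: count[8] becomes 2
p_3 = 5: count[5] becomes 1
p_4 = 2: count[2] becomes 1
p_5 = 2: count[2] becomes 2
p_6 = 4: count[4] becomes 1
p_7 = 7: count[7] becomes 1
Degrees (1 + count): deg[1]=1+0=1, deg[2]=1+2=3, deg[3]=1+0=1, deg[4]=1+1=2, deg[5]=1+1=2, deg[6]=1+0=1, deg[7]=1+1=2, deg[8]=1+2=3, deg[9]=1+0=1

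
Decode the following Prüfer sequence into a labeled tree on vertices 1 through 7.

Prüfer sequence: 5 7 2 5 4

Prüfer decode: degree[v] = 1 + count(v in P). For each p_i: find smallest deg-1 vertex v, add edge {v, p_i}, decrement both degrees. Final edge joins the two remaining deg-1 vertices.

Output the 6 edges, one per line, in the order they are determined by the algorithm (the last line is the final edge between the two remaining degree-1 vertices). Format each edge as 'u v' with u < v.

Initial degrees: {1:1, 2:2, 3:1, 4:2, 5:3, 6:1, 7:2}
Step 1: smallest deg-1 vertex = 1, p_1 = 5. Add edge {1,5}. Now deg[1]=0, deg[5]=2.
Step 2: smallest deg-1 vertex = 3, p_2 = 7. Add edge {3,7}. Now deg[3]=0, deg[7]=1.
Step 3: smallest deg-1 vertex = 6, p_3 = 2. Add edge {2,6}. Now deg[6]=0, deg[2]=1.
Step 4: smallest deg-1 vertex = 2, p_4 = 5. Add edge {2,5}. Now deg[2]=0, deg[5]=1.
Step 5: smallest deg-1 vertex = 5, p_5 = 4. Add edge {4,5}. Now deg[5]=0, deg[4]=1.
Final: two remaining deg-1 vertices are 4, 7. Add edge {4,7}.

Answer: 1 5
3 7
2 6
2 5
4 5
4 7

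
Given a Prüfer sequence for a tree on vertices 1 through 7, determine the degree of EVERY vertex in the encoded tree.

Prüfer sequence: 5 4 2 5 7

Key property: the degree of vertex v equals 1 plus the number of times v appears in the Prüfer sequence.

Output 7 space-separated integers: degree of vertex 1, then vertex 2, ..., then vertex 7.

p_1 = 5: count[5] becomes 1
p_2 = 4: count[4] becomes 1
p_3 = 2: count[2] becomes 1
p_4 = 5: count[5] becomes 2
p_5 = 7: count[7] becomes 1
Degrees (1 + count): deg[1]=1+0=1, deg[2]=1+1=2, deg[3]=1+0=1, deg[4]=1+1=2, deg[5]=1+2=3, deg[6]=1+0=1, deg[7]=1+1=2

Answer: 1 2 1 2 3 1 2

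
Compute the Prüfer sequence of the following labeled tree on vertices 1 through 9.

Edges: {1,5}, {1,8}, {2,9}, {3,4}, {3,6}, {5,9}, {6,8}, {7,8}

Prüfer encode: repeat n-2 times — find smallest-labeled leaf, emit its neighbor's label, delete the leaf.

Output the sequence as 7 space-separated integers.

Answer: 9 3 6 8 8 1 5

Derivation:
Step 1: leaves = {2,4,7}. Remove smallest leaf 2, emit neighbor 9.
Step 2: leaves = {4,7,9}. Remove smallest leaf 4, emit neighbor 3.
Step 3: leaves = {3,7,9}. Remove smallest leaf 3, emit neighbor 6.
Step 4: leaves = {6,7,9}. Remove smallest leaf 6, emit neighbor 8.
Step 5: leaves = {7,9}. Remove smallest leaf 7, emit neighbor 8.
Step 6: leaves = {8,9}. Remove smallest leaf 8, emit neighbor 1.
Step 7: leaves = {1,9}. Remove smallest leaf 1, emit neighbor 5.
Done: 2 vertices remain (5, 9). Sequence = [9 3 6 8 8 1 5]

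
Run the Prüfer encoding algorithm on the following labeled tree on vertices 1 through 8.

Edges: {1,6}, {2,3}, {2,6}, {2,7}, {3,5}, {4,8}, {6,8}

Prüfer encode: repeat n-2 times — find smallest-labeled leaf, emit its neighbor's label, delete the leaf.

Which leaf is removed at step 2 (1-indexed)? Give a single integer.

Step 1: current leaves = {1,4,5,7}. Remove leaf 1 (neighbor: 6).
Step 2: current leaves = {4,5,7}. Remove leaf 4 (neighbor: 8).

Answer: 4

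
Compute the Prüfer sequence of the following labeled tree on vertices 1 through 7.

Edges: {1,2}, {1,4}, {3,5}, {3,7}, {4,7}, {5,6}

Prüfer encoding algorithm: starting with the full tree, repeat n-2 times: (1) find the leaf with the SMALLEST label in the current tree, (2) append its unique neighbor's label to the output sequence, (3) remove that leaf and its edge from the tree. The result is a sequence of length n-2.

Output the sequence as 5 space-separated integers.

Answer: 1 4 7 5 3

Derivation:
Step 1: leaves = {2,6}. Remove smallest leaf 2, emit neighbor 1.
Step 2: leaves = {1,6}. Remove smallest leaf 1, emit neighbor 4.
Step 3: leaves = {4,6}. Remove smallest leaf 4, emit neighbor 7.
Step 4: leaves = {6,7}. Remove smallest leaf 6, emit neighbor 5.
Step 5: leaves = {5,7}. Remove smallest leaf 5, emit neighbor 3.
Done: 2 vertices remain (3, 7). Sequence = [1 4 7 5 3]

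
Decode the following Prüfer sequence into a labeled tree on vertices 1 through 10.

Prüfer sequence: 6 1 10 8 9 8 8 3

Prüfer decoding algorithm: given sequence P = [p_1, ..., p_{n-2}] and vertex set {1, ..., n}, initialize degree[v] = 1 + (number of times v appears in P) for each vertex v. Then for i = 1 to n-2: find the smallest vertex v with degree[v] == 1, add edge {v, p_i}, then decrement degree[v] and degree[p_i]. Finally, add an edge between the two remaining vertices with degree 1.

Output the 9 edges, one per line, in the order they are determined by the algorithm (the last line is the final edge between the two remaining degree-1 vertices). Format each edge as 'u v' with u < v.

Initial degrees: {1:2, 2:1, 3:2, 4:1, 5:1, 6:2, 7:1, 8:4, 9:2, 10:2}
Step 1: smallest deg-1 vertex = 2, p_1 = 6. Add edge {2,6}. Now deg[2]=0, deg[6]=1.
Step 2: smallest deg-1 vertex = 4, p_2 = 1. Add edge {1,4}. Now deg[4]=0, deg[1]=1.
Step 3: smallest deg-1 vertex = 1, p_3 = 10. Add edge {1,10}. Now deg[1]=0, deg[10]=1.
Step 4: smallest deg-1 vertex = 5, p_4 = 8. Add edge {5,8}. Now deg[5]=0, deg[8]=3.
Step 5: smallest deg-1 vertex = 6, p_5 = 9. Add edge {6,9}. Now deg[6]=0, deg[9]=1.
Step 6: smallest deg-1 vertex = 7, p_6 = 8. Add edge {7,8}. Now deg[7]=0, deg[8]=2.
Step 7: smallest deg-1 vertex = 9, p_7 = 8. Add edge {8,9}. Now deg[9]=0, deg[8]=1.
Step 8: smallest deg-1 vertex = 8, p_8 = 3. Add edge {3,8}. Now deg[8]=0, deg[3]=1.
Final: two remaining deg-1 vertices are 3, 10. Add edge {3,10}.

Answer: 2 6
1 4
1 10
5 8
6 9
7 8
8 9
3 8
3 10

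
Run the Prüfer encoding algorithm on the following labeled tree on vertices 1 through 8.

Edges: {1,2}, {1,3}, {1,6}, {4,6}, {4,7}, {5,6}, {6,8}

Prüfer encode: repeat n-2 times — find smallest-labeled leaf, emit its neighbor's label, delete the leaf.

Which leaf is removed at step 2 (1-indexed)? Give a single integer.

Answer: 3

Derivation:
Step 1: current leaves = {2,3,5,7,8}. Remove leaf 2 (neighbor: 1).
Step 2: current leaves = {3,5,7,8}. Remove leaf 3 (neighbor: 1).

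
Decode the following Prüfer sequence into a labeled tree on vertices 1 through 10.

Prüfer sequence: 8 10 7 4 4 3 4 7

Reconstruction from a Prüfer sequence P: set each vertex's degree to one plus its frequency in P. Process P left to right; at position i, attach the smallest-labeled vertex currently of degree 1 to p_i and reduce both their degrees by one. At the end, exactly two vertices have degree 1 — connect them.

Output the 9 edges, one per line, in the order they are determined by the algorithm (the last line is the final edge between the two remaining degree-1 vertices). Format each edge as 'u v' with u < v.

Answer: 1 8
2 10
5 7
4 6
4 8
3 9
3 4
4 7
7 10

Derivation:
Initial degrees: {1:1, 2:1, 3:2, 4:4, 5:1, 6:1, 7:3, 8:2, 9:1, 10:2}
Step 1: smallest deg-1 vertex = 1, p_1 = 8. Add edge {1,8}. Now deg[1]=0, deg[8]=1.
Step 2: smallest deg-1 vertex = 2, p_2 = 10. Add edge {2,10}. Now deg[2]=0, deg[10]=1.
Step 3: smallest deg-1 vertex = 5, p_3 = 7. Add edge {5,7}. Now deg[5]=0, deg[7]=2.
Step 4: smallest deg-1 vertex = 6, p_4 = 4. Add edge {4,6}. Now deg[6]=0, deg[4]=3.
Step 5: smallest deg-1 vertex = 8, p_5 = 4. Add edge {4,8}. Now deg[8]=0, deg[4]=2.
Step 6: smallest deg-1 vertex = 9, p_6 = 3. Add edge {3,9}. Now deg[9]=0, deg[3]=1.
Step 7: smallest deg-1 vertex = 3, p_7 = 4. Add edge {3,4}. Now deg[3]=0, deg[4]=1.
Step 8: smallest deg-1 vertex = 4, p_8 = 7. Add edge {4,7}. Now deg[4]=0, deg[7]=1.
Final: two remaining deg-1 vertices are 7, 10. Add edge {7,10}.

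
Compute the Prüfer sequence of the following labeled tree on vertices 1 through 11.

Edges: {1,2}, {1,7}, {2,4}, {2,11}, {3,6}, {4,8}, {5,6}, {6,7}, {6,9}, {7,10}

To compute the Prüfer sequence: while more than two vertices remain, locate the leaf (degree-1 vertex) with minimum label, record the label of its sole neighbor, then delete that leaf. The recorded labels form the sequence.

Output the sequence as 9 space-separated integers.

Answer: 6 6 4 2 6 7 7 1 2

Derivation:
Step 1: leaves = {3,5,8,9,10,11}. Remove smallest leaf 3, emit neighbor 6.
Step 2: leaves = {5,8,9,10,11}. Remove smallest leaf 5, emit neighbor 6.
Step 3: leaves = {8,9,10,11}. Remove smallest leaf 8, emit neighbor 4.
Step 4: leaves = {4,9,10,11}. Remove smallest leaf 4, emit neighbor 2.
Step 5: leaves = {9,10,11}. Remove smallest leaf 9, emit neighbor 6.
Step 6: leaves = {6,10,11}. Remove smallest leaf 6, emit neighbor 7.
Step 7: leaves = {10,11}. Remove smallest leaf 10, emit neighbor 7.
Step 8: leaves = {7,11}. Remove smallest leaf 7, emit neighbor 1.
Step 9: leaves = {1,11}. Remove smallest leaf 1, emit neighbor 2.
Done: 2 vertices remain (2, 11). Sequence = [6 6 4 2 6 7 7 1 2]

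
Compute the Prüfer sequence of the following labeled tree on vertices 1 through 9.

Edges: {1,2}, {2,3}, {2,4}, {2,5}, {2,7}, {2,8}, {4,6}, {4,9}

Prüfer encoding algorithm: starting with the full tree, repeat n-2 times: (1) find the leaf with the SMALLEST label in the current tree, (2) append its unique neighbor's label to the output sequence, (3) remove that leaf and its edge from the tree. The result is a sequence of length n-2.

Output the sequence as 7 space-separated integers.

Answer: 2 2 2 4 2 2 4

Derivation:
Step 1: leaves = {1,3,5,6,7,8,9}. Remove smallest leaf 1, emit neighbor 2.
Step 2: leaves = {3,5,6,7,8,9}. Remove smallest leaf 3, emit neighbor 2.
Step 3: leaves = {5,6,7,8,9}. Remove smallest leaf 5, emit neighbor 2.
Step 4: leaves = {6,7,8,9}. Remove smallest leaf 6, emit neighbor 4.
Step 5: leaves = {7,8,9}. Remove smallest leaf 7, emit neighbor 2.
Step 6: leaves = {8,9}. Remove smallest leaf 8, emit neighbor 2.
Step 7: leaves = {2,9}. Remove smallest leaf 2, emit neighbor 4.
Done: 2 vertices remain (4, 9). Sequence = [2 2 2 4 2 2 4]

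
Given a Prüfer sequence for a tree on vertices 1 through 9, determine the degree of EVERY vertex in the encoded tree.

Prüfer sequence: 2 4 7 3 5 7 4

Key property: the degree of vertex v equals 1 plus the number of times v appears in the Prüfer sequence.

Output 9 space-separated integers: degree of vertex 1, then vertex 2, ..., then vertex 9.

p_1 = 2: count[2] becomes 1
p_2 = 4: count[4] becomes 1
p_3 = 7: count[7] becomes 1
p_4 = 3: count[3] becomes 1
p_5 = 5: count[5] becomes 1
p_6 = 7: count[7] becomes 2
p_7 = 4: count[4] becomes 2
Degrees (1 + count): deg[1]=1+0=1, deg[2]=1+1=2, deg[3]=1+1=2, deg[4]=1+2=3, deg[5]=1+1=2, deg[6]=1+0=1, deg[7]=1+2=3, deg[8]=1+0=1, deg[9]=1+0=1

Answer: 1 2 2 3 2 1 3 1 1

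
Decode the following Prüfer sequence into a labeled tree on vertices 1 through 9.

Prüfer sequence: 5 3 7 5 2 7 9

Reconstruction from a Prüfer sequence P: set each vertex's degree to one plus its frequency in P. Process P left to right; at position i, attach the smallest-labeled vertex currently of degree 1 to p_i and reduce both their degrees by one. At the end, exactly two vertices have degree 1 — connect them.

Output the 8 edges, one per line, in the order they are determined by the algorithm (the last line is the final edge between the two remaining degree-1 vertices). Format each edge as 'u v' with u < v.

Initial degrees: {1:1, 2:2, 3:2, 4:1, 5:3, 6:1, 7:3, 8:1, 9:2}
Step 1: smallest deg-1 vertex = 1, p_1 = 5. Add edge {1,5}. Now deg[1]=0, deg[5]=2.
Step 2: smallest deg-1 vertex = 4, p_2 = 3. Add edge {3,4}. Now deg[4]=0, deg[3]=1.
Step 3: smallest deg-1 vertex = 3, p_3 = 7. Add edge {3,7}. Now deg[3]=0, deg[7]=2.
Step 4: smallest deg-1 vertex = 6, p_4 = 5. Add edge {5,6}. Now deg[6]=0, deg[5]=1.
Step 5: smallest deg-1 vertex = 5, p_5 = 2. Add edge {2,5}. Now deg[5]=0, deg[2]=1.
Step 6: smallest deg-1 vertex = 2, p_6 = 7. Add edge {2,7}. Now deg[2]=0, deg[7]=1.
Step 7: smallest deg-1 vertex = 7, p_7 = 9. Add edge {7,9}. Now deg[7]=0, deg[9]=1.
Final: two remaining deg-1 vertices are 8, 9. Add edge {8,9}.

Answer: 1 5
3 4
3 7
5 6
2 5
2 7
7 9
8 9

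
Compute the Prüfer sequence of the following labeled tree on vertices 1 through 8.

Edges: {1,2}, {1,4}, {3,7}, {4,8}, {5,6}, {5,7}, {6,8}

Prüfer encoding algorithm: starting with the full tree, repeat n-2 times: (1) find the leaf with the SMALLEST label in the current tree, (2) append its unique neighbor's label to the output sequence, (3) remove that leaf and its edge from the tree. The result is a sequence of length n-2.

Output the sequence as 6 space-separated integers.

Answer: 1 4 7 8 5 6

Derivation:
Step 1: leaves = {2,3}. Remove smallest leaf 2, emit neighbor 1.
Step 2: leaves = {1,3}. Remove smallest leaf 1, emit neighbor 4.
Step 3: leaves = {3,4}. Remove smallest leaf 3, emit neighbor 7.
Step 4: leaves = {4,7}. Remove smallest leaf 4, emit neighbor 8.
Step 5: leaves = {7,8}. Remove smallest leaf 7, emit neighbor 5.
Step 6: leaves = {5,8}. Remove smallest leaf 5, emit neighbor 6.
Done: 2 vertices remain (6, 8). Sequence = [1 4 7 8 5 6]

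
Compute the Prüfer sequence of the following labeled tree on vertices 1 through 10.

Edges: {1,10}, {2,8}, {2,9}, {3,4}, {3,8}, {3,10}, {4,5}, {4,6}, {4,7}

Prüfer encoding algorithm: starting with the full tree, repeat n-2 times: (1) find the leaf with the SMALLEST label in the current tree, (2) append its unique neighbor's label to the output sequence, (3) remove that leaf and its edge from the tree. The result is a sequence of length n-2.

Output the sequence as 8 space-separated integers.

Step 1: leaves = {1,5,6,7,9}. Remove smallest leaf 1, emit neighbor 10.
Step 2: leaves = {5,6,7,9,10}. Remove smallest leaf 5, emit neighbor 4.
Step 3: leaves = {6,7,9,10}. Remove smallest leaf 6, emit neighbor 4.
Step 4: leaves = {7,9,10}. Remove smallest leaf 7, emit neighbor 4.
Step 5: leaves = {4,9,10}. Remove smallest leaf 4, emit neighbor 3.
Step 6: leaves = {9,10}. Remove smallest leaf 9, emit neighbor 2.
Step 7: leaves = {2,10}. Remove smallest leaf 2, emit neighbor 8.
Step 8: leaves = {8,10}. Remove smallest leaf 8, emit neighbor 3.
Done: 2 vertices remain (3, 10). Sequence = [10 4 4 4 3 2 8 3]

Answer: 10 4 4 4 3 2 8 3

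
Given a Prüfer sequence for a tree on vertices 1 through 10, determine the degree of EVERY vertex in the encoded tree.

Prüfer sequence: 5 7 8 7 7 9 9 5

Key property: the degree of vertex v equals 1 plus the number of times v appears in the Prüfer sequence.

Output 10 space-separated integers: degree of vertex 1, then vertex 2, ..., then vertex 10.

Answer: 1 1 1 1 3 1 4 2 3 1

Derivation:
p_1 = 5: count[5] becomes 1
p_2 = 7: count[7] becomes 1
p_3 = 8: count[8] becomes 1
p_4 = 7: count[7] becomes 2
p_5 = 7: count[7] becomes 3
p_6 = 9: count[9] becomes 1
p_7 = 9: count[9] becomes 2
p_8 = 5: count[5] becomes 2
Degrees (1 + count): deg[1]=1+0=1, deg[2]=1+0=1, deg[3]=1+0=1, deg[4]=1+0=1, deg[5]=1+2=3, deg[6]=1+0=1, deg[7]=1+3=4, deg[8]=1+1=2, deg[9]=1+2=3, deg[10]=1+0=1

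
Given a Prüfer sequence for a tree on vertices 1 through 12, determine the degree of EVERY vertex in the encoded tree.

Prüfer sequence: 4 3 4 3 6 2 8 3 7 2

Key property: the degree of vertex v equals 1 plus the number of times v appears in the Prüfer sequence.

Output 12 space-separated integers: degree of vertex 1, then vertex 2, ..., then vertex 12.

Answer: 1 3 4 3 1 2 2 2 1 1 1 1

Derivation:
p_1 = 4: count[4] becomes 1
p_2 = 3: count[3] becomes 1
p_3 = 4: count[4] becomes 2
p_4 = 3: count[3] becomes 2
p_5 = 6: count[6] becomes 1
p_6 = 2: count[2] becomes 1
p_7 = 8: count[8] becomes 1
p_8 = 3: count[3] becomes 3
p_9 = 7: count[7] becomes 1
p_10 = 2: count[2] becomes 2
Degrees (1 + count): deg[1]=1+0=1, deg[2]=1+2=3, deg[3]=1+3=4, deg[4]=1+2=3, deg[5]=1+0=1, deg[6]=1+1=2, deg[7]=1+1=2, deg[8]=1+1=2, deg[9]=1+0=1, deg[10]=1+0=1, deg[11]=1+0=1, deg[12]=1+0=1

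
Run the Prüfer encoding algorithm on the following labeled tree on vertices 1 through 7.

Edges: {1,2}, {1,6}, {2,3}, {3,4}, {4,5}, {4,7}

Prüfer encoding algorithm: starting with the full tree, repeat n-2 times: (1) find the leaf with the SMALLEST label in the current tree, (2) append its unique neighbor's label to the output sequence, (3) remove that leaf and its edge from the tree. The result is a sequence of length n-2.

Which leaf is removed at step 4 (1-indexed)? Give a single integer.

Answer: 2

Derivation:
Step 1: current leaves = {5,6,7}. Remove leaf 5 (neighbor: 4).
Step 2: current leaves = {6,7}. Remove leaf 6 (neighbor: 1).
Step 3: current leaves = {1,7}. Remove leaf 1 (neighbor: 2).
Step 4: current leaves = {2,7}. Remove leaf 2 (neighbor: 3).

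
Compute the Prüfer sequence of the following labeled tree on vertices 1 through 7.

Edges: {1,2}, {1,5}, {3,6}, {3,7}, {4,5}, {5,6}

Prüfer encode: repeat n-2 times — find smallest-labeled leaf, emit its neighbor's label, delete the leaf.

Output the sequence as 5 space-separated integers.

Answer: 1 5 5 6 3

Derivation:
Step 1: leaves = {2,4,7}. Remove smallest leaf 2, emit neighbor 1.
Step 2: leaves = {1,4,7}. Remove smallest leaf 1, emit neighbor 5.
Step 3: leaves = {4,7}. Remove smallest leaf 4, emit neighbor 5.
Step 4: leaves = {5,7}. Remove smallest leaf 5, emit neighbor 6.
Step 5: leaves = {6,7}. Remove smallest leaf 6, emit neighbor 3.
Done: 2 vertices remain (3, 7). Sequence = [1 5 5 6 3]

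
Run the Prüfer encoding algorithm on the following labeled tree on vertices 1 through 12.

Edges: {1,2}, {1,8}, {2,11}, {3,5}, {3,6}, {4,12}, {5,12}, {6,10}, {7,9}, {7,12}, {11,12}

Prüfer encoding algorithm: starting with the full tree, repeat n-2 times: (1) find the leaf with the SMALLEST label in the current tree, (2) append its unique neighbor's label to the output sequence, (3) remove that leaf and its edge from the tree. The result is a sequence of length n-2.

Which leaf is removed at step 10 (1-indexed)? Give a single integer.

Answer: 5

Derivation:
Step 1: current leaves = {4,8,9,10}. Remove leaf 4 (neighbor: 12).
Step 2: current leaves = {8,9,10}. Remove leaf 8 (neighbor: 1).
Step 3: current leaves = {1,9,10}. Remove leaf 1 (neighbor: 2).
Step 4: current leaves = {2,9,10}. Remove leaf 2 (neighbor: 11).
Step 5: current leaves = {9,10,11}. Remove leaf 9 (neighbor: 7).
Step 6: current leaves = {7,10,11}. Remove leaf 7 (neighbor: 12).
Step 7: current leaves = {10,11}. Remove leaf 10 (neighbor: 6).
Step 8: current leaves = {6,11}. Remove leaf 6 (neighbor: 3).
Step 9: current leaves = {3,11}. Remove leaf 3 (neighbor: 5).
Step 10: current leaves = {5,11}. Remove leaf 5 (neighbor: 12).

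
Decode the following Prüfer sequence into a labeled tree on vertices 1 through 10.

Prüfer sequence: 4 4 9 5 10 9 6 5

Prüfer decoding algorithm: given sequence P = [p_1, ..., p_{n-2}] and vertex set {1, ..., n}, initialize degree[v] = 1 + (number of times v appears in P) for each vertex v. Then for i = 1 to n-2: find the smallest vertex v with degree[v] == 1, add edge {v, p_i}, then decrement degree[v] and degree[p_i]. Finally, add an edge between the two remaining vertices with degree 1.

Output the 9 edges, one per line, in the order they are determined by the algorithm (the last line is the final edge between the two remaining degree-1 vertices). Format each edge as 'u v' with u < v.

Initial degrees: {1:1, 2:1, 3:1, 4:3, 5:3, 6:2, 7:1, 8:1, 9:3, 10:2}
Step 1: smallest deg-1 vertex = 1, p_1 = 4. Add edge {1,4}. Now deg[1]=0, deg[4]=2.
Step 2: smallest deg-1 vertex = 2, p_2 = 4. Add edge {2,4}. Now deg[2]=0, deg[4]=1.
Step 3: smallest deg-1 vertex = 3, p_3 = 9. Add edge {3,9}. Now deg[3]=0, deg[9]=2.
Step 4: smallest deg-1 vertex = 4, p_4 = 5. Add edge {4,5}. Now deg[4]=0, deg[5]=2.
Step 5: smallest deg-1 vertex = 7, p_5 = 10. Add edge {7,10}. Now deg[7]=0, deg[10]=1.
Step 6: smallest deg-1 vertex = 8, p_6 = 9. Add edge {8,9}. Now deg[8]=0, deg[9]=1.
Step 7: smallest deg-1 vertex = 9, p_7 = 6. Add edge {6,9}. Now deg[9]=0, deg[6]=1.
Step 8: smallest deg-1 vertex = 6, p_8 = 5. Add edge {5,6}. Now deg[6]=0, deg[5]=1.
Final: two remaining deg-1 vertices are 5, 10. Add edge {5,10}.

Answer: 1 4
2 4
3 9
4 5
7 10
8 9
6 9
5 6
5 10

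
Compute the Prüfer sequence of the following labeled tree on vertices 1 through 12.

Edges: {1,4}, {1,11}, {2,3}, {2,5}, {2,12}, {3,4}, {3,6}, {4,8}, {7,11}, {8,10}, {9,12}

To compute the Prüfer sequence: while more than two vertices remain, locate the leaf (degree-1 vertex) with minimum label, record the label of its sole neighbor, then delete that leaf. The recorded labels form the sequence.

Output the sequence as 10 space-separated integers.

Step 1: leaves = {5,6,7,9,10}. Remove smallest leaf 5, emit neighbor 2.
Step 2: leaves = {6,7,9,10}. Remove smallest leaf 6, emit neighbor 3.
Step 3: leaves = {7,9,10}. Remove smallest leaf 7, emit neighbor 11.
Step 4: leaves = {9,10,11}. Remove smallest leaf 9, emit neighbor 12.
Step 5: leaves = {10,11,12}. Remove smallest leaf 10, emit neighbor 8.
Step 6: leaves = {8,11,12}. Remove smallest leaf 8, emit neighbor 4.
Step 7: leaves = {11,12}. Remove smallest leaf 11, emit neighbor 1.
Step 8: leaves = {1,12}. Remove smallest leaf 1, emit neighbor 4.
Step 9: leaves = {4,12}. Remove smallest leaf 4, emit neighbor 3.
Step 10: leaves = {3,12}. Remove smallest leaf 3, emit neighbor 2.
Done: 2 vertices remain (2, 12). Sequence = [2 3 11 12 8 4 1 4 3 2]

Answer: 2 3 11 12 8 4 1 4 3 2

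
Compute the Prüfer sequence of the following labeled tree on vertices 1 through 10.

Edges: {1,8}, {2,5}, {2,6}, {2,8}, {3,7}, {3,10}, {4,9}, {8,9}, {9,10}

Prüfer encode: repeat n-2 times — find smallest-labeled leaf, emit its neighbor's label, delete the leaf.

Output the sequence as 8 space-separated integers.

Step 1: leaves = {1,4,5,6,7}. Remove smallest leaf 1, emit neighbor 8.
Step 2: leaves = {4,5,6,7}. Remove smallest leaf 4, emit neighbor 9.
Step 3: leaves = {5,6,7}. Remove smallest leaf 5, emit neighbor 2.
Step 4: leaves = {6,7}. Remove smallest leaf 6, emit neighbor 2.
Step 5: leaves = {2,7}. Remove smallest leaf 2, emit neighbor 8.
Step 6: leaves = {7,8}. Remove smallest leaf 7, emit neighbor 3.
Step 7: leaves = {3,8}. Remove smallest leaf 3, emit neighbor 10.
Step 8: leaves = {8,10}. Remove smallest leaf 8, emit neighbor 9.
Done: 2 vertices remain (9, 10). Sequence = [8 9 2 2 8 3 10 9]

Answer: 8 9 2 2 8 3 10 9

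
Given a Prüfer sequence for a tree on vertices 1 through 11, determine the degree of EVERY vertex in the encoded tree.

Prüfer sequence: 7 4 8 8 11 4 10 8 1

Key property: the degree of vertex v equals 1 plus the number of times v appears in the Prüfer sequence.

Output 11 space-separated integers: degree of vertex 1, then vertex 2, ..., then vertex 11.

Answer: 2 1 1 3 1 1 2 4 1 2 2

Derivation:
p_1 = 7: count[7] becomes 1
p_2 = 4: count[4] becomes 1
p_3 = 8: count[8] becomes 1
p_4 = 8: count[8] becomes 2
p_5 = 11: count[11] becomes 1
p_6 = 4: count[4] becomes 2
p_7 = 10: count[10] becomes 1
p_8 = 8: count[8] becomes 3
p_9 = 1: count[1] becomes 1
Degrees (1 + count): deg[1]=1+1=2, deg[2]=1+0=1, deg[3]=1+0=1, deg[4]=1+2=3, deg[5]=1+0=1, deg[6]=1+0=1, deg[7]=1+1=2, deg[8]=1+3=4, deg[9]=1+0=1, deg[10]=1+1=2, deg[11]=1+1=2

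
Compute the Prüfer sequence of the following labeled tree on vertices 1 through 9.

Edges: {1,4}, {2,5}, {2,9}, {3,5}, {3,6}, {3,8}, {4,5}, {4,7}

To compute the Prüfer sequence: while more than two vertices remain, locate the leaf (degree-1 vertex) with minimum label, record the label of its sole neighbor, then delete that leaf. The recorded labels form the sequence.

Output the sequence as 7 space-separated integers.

Step 1: leaves = {1,6,7,8,9}. Remove smallest leaf 1, emit neighbor 4.
Step 2: leaves = {6,7,8,9}. Remove smallest leaf 6, emit neighbor 3.
Step 3: leaves = {7,8,9}. Remove smallest leaf 7, emit neighbor 4.
Step 4: leaves = {4,8,9}. Remove smallest leaf 4, emit neighbor 5.
Step 5: leaves = {8,9}. Remove smallest leaf 8, emit neighbor 3.
Step 6: leaves = {3,9}. Remove smallest leaf 3, emit neighbor 5.
Step 7: leaves = {5,9}. Remove smallest leaf 5, emit neighbor 2.
Done: 2 vertices remain (2, 9). Sequence = [4 3 4 5 3 5 2]

Answer: 4 3 4 5 3 5 2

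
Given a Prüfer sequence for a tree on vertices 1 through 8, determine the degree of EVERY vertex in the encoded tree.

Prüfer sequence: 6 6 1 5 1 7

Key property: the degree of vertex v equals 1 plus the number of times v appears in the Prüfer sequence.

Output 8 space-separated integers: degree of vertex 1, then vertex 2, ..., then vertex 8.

p_1 = 6: count[6] becomes 1
p_2 = 6: count[6] becomes 2
p_3 = 1: count[1] becomes 1
p_4 = 5: count[5] becomes 1
p_5 = 1: count[1] becomes 2
p_6 = 7: count[7] becomes 1
Degrees (1 + count): deg[1]=1+2=3, deg[2]=1+0=1, deg[3]=1+0=1, deg[4]=1+0=1, deg[5]=1+1=2, deg[6]=1+2=3, deg[7]=1+1=2, deg[8]=1+0=1

Answer: 3 1 1 1 2 3 2 1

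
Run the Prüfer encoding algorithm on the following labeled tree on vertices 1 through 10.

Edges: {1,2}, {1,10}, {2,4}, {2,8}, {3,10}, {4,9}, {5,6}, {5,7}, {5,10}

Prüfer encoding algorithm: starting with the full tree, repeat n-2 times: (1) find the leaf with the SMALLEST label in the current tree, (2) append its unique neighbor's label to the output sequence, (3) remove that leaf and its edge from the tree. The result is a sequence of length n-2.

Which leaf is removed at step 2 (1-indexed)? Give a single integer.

Step 1: current leaves = {3,6,7,8,9}. Remove leaf 3 (neighbor: 10).
Step 2: current leaves = {6,7,8,9}. Remove leaf 6 (neighbor: 5).

Answer: 6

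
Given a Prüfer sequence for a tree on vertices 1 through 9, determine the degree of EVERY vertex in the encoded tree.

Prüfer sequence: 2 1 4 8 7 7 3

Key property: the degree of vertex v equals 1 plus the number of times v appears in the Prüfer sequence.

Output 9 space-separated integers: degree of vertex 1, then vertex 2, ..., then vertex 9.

Answer: 2 2 2 2 1 1 3 2 1

Derivation:
p_1 = 2: count[2] becomes 1
p_2 = 1: count[1] becomes 1
p_3 = 4: count[4] becomes 1
p_4 = 8: count[8] becomes 1
p_5 = 7: count[7] becomes 1
p_6 = 7: count[7] becomes 2
p_7 = 3: count[3] becomes 1
Degrees (1 + count): deg[1]=1+1=2, deg[2]=1+1=2, deg[3]=1+1=2, deg[4]=1+1=2, deg[5]=1+0=1, deg[6]=1+0=1, deg[7]=1+2=3, deg[8]=1+1=2, deg[9]=1+0=1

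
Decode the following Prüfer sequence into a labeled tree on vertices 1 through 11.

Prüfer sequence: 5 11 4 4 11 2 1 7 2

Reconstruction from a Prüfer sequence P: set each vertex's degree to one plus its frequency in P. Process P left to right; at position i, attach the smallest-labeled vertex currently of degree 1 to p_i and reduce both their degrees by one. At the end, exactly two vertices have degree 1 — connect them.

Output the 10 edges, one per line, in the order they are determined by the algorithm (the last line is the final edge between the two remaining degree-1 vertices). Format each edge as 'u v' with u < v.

Answer: 3 5
5 11
4 6
4 8
4 11
2 9
1 10
1 7
2 7
2 11

Derivation:
Initial degrees: {1:2, 2:3, 3:1, 4:3, 5:2, 6:1, 7:2, 8:1, 9:1, 10:1, 11:3}
Step 1: smallest deg-1 vertex = 3, p_1 = 5. Add edge {3,5}. Now deg[3]=0, deg[5]=1.
Step 2: smallest deg-1 vertex = 5, p_2 = 11. Add edge {5,11}. Now deg[5]=0, deg[11]=2.
Step 3: smallest deg-1 vertex = 6, p_3 = 4. Add edge {4,6}. Now deg[6]=0, deg[4]=2.
Step 4: smallest deg-1 vertex = 8, p_4 = 4. Add edge {4,8}. Now deg[8]=0, deg[4]=1.
Step 5: smallest deg-1 vertex = 4, p_5 = 11. Add edge {4,11}. Now deg[4]=0, deg[11]=1.
Step 6: smallest deg-1 vertex = 9, p_6 = 2. Add edge {2,9}. Now deg[9]=0, deg[2]=2.
Step 7: smallest deg-1 vertex = 10, p_7 = 1. Add edge {1,10}. Now deg[10]=0, deg[1]=1.
Step 8: smallest deg-1 vertex = 1, p_8 = 7. Add edge {1,7}. Now deg[1]=0, deg[7]=1.
Step 9: smallest deg-1 vertex = 7, p_9 = 2. Add edge {2,7}. Now deg[7]=0, deg[2]=1.
Final: two remaining deg-1 vertices are 2, 11. Add edge {2,11}.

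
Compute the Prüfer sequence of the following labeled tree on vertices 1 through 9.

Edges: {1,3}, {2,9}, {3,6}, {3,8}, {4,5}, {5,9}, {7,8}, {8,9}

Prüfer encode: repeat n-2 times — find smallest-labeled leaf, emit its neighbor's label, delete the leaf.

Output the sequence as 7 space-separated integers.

Answer: 3 9 5 9 3 8 8

Derivation:
Step 1: leaves = {1,2,4,6,7}. Remove smallest leaf 1, emit neighbor 3.
Step 2: leaves = {2,4,6,7}. Remove smallest leaf 2, emit neighbor 9.
Step 3: leaves = {4,6,7}. Remove smallest leaf 4, emit neighbor 5.
Step 4: leaves = {5,6,7}. Remove smallest leaf 5, emit neighbor 9.
Step 5: leaves = {6,7,9}. Remove smallest leaf 6, emit neighbor 3.
Step 6: leaves = {3,7,9}. Remove smallest leaf 3, emit neighbor 8.
Step 7: leaves = {7,9}. Remove smallest leaf 7, emit neighbor 8.
Done: 2 vertices remain (8, 9). Sequence = [3 9 5 9 3 8 8]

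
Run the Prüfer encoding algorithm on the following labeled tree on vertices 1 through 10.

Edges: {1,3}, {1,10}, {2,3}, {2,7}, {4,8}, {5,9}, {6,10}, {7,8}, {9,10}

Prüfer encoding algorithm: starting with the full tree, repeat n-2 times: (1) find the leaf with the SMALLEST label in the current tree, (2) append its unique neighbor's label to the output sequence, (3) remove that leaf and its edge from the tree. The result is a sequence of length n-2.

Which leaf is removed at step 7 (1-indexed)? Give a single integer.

Answer: 3

Derivation:
Step 1: current leaves = {4,5,6}. Remove leaf 4 (neighbor: 8).
Step 2: current leaves = {5,6,8}. Remove leaf 5 (neighbor: 9).
Step 3: current leaves = {6,8,9}. Remove leaf 6 (neighbor: 10).
Step 4: current leaves = {8,9}. Remove leaf 8 (neighbor: 7).
Step 5: current leaves = {7,9}. Remove leaf 7 (neighbor: 2).
Step 6: current leaves = {2,9}. Remove leaf 2 (neighbor: 3).
Step 7: current leaves = {3,9}. Remove leaf 3 (neighbor: 1).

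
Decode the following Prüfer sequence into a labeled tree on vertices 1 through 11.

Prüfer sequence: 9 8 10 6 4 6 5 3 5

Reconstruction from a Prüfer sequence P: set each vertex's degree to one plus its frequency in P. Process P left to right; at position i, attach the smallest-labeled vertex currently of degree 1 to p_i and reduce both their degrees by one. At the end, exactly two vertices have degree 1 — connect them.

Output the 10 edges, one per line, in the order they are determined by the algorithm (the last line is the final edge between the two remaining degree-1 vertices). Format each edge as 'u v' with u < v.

Answer: 1 9
2 8
7 10
6 8
4 9
4 6
5 6
3 10
3 5
5 11

Derivation:
Initial degrees: {1:1, 2:1, 3:2, 4:2, 5:3, 6:3, 7:1, 8:2, 9:2, 10:2, 11:1}
Step 1: smallest deg-1 vertex = 1, p_1 = 9. Add edge {1,9}. Now deg[1]=0, deg[9]=1.
Step 2: smallest deg-1 vertex = 2, p_2 = 8. Add edge {2,8}. Now deg[2]=0, deg[8]=1.
Step 3: smallest deg-1 vertex = 7, p_3 = 10. Add edge {7,10}. Now deg[7]=0, deg[10]=1.
Step 4: smallest deg-1 vertex = 8, p_4 = 6. Add edge {6,8}. Now deg[8]=0, deg[6]=2.
Step 5: smallest deg-1 vertex = 9, p_5 = 4. Add edge {4,9}. Now deg[9]=0, deg[4]=1.
Step 6: smallest deg-1 vertex = 4, p_6 = 6. Add edge {4,6}. Now deg[4]=0, deg[6]=1.
Step 7: smallest deg-1 vertex = 6, p_7 = 5. Add edge {5,6}. Now deg[6]=0, deg[5]=2.
Step 8: smallest deg-1 vertex = 10, p_8 = 3. Add edge {3,10}. Now deg[10]=0, deg[3]=1.
Step 9: smallest deg-1 vertex = 3, p_9 = 5. Add edge {3,5}. Now deg[3]=0, deg[5]=1.
Final: two remaining deg-1 vertices are 5, 11. Add edge {5,11}.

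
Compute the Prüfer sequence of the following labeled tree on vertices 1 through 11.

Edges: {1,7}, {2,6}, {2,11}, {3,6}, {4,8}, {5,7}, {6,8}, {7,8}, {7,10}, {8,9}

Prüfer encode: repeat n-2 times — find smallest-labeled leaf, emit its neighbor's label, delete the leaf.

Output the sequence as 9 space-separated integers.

Answer: 7 6 8 7 8 7 8 6 2

Derivation:
Step 1: leaves = {1,3,4,5,9,10,11}. Remove smallest leaf 1, emit neighbor 7.
Step 2: leaves = {3,4,5,9,10,11}. Remove smallest leaf 3, emit neighbor 6.
Step 3: leaves = {4,5,9,10,11}. Remove smallest leaf 4, emit neighbor 8.
Step 4: leaves = {5,9,10,11}. Remove smallest leaf 5, emit neighbor 7.
Step 5: leaves = {9,10,11}. Remove smallest leaf 9, emit neighbor 8.
Step 6: leaves = {10,11}. Remove smallest leaf 10, emit neighbor 7.
Step 7: leaves = {7,11}. Remove smallest leaf 7, emit neighbor 8.
Step 8: leaves = {8,11}. Remove smallest leaf 8, emit neighbor 6.
Step 9: leaves = {6,11}. Remove smallest leaf 6, emit neighbor 2.
Done: 2 vertices remain (2, 11). Sequence = [7 6 8 7 8 7 8 6 2]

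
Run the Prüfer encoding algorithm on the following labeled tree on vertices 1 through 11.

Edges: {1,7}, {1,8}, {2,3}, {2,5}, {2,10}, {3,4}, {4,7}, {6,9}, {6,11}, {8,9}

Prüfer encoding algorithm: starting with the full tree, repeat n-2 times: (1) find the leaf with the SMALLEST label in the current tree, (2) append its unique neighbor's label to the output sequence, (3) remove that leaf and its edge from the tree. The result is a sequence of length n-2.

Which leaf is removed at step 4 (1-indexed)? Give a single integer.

Step 1: current leaves = {5,10,11}. Remove leaf 5 (neighbor: 2).
Step 2: current leaves = {10,11}. Remove leaf 10 (neighbor: 2).
Step 3: current leaves = {2,11}. Remove leaf 2 (neighbor: 3).
Step 4: current leaves = {3,11}. Remove leaf 3 (neighbor: 4).

Answer: 3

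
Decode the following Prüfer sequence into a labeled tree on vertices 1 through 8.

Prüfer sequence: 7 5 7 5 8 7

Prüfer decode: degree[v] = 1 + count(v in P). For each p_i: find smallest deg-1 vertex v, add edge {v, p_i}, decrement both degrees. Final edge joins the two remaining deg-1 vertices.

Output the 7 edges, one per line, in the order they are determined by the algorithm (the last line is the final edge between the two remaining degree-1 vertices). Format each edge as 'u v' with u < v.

Answer: 1 7
2 5
3 7
4 5
5 8
6 7
7 8

Derivation:
Initial degrees: {1:1, 2:1, 3:1, 4:1, 5:3, 6:1, 7:4, 8:2}
Step 1: smallest deg-1 vertex = 1, p_1 = 7. Add edge {1,7}. Now deg[1]=0, deg[7]=3.
Step 2: smallest deg-1 vertex = 2, p_2 = 5. Add edge {2,5}. Now deg[2]=0, deg[5]=2.
Step 3: smallest deg-1 vertex = 3, p_3 = 7. Add edge {3,7}. Now deg[3]=0, deg[7]=2.
Step 4: smallest deg-1 vertex = 4, p_4 = 5. Add edge {4,5}. Now deg[4]=0, deg[5]=1.
Step 5: smallest deg-1 vertex = 5, p_5 = 8. Add edge {5,8}. Now deg[5]=0, deg[8]=1.
Step 6: smallest deg-1 vertex = 6, p_6 = 7. Add edge {6,7}. Now deg[6]=0, deg[7]=1.
Final: two remaining deg-1 vertices are 7, 8. Add edge {7,8}.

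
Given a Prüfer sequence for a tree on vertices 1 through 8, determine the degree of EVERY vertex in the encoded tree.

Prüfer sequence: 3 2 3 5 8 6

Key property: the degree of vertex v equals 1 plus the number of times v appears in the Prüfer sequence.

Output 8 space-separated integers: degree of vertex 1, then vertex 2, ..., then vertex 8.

p_1 = 3: count[3] becomes 1
p_2 = 2: count[2] becomes 1
p_3 = 3: count[3] becomes 2
p_4 = 5: count[5] becomes 1
p_5 = 8: count[8] becomes 1
p_6 = 6: count[6] becomes 1
Degrees (1 + count): deg[1]=1+0=1, deg[2]=1+1=2, deg[3]=1+2=3, deg[4]=1+0=1, deg[5]=1+1=2, deg[6]=1+1=2, deg[7]=1+0=1, deg[8]=1+1=2

Answer: 1 2 3 1 2 2 1 2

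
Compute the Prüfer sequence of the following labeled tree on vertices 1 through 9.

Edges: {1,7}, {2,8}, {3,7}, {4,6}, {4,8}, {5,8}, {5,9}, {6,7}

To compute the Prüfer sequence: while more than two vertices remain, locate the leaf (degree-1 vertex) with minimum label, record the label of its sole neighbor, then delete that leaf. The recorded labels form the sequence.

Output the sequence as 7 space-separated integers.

Step 1: leaves = {1,2,3,9}. Remove smallest leaf 1, emit neighbor 7.
Step 2: leaves = {2,3,9}. Remove smallest leaf 2, emit neighbor 8.
Step 3: leaves = {3,9}. Remove smallest leaf 3, emit neighbor 7.
Step 4: leaves = {7,9}. Remove smallest leaf 7, emit neighbor 6.
Step 5: leaves = {6,9}. Remove smallest leaf 6, emit neighbor 4.
Step 6: leaves = {4,9}. Remove smallest leaf 4, emit neighbor 8.
Step 7: leaves = {8,9}. Remove smallest leaf 8, emit neighbor 5.
Done: 2 vertices remain (5, 9). Sequence = [7 8 7 6 4 8 5]

Answer: 7 8 7 6 4 8 5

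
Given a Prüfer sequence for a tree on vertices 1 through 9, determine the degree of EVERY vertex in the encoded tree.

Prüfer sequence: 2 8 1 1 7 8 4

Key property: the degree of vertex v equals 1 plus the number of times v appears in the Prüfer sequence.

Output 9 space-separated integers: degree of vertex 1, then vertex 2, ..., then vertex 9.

Answer: 3 2 1 2 1 1 2 3 1

Derivation:
p_1 = 2: count[2] becomes 1
p_2 = 8: count[8] becomes 1
p_3 = 1: count[1] becomes 1
p_4 = 1: count[1] becomes 2
p_5 = 7: count[7] becomes 1
p_6 = 8: count[8] becomes 2
p_7 = 4: count[4] becomes 1
Degrees (1 + count): deg[1]=1+2=3, deg[2]=1+1=2, deg[3]=1+0=1, deg[4]=1+1=2, deg[5]=1+0=1, deg[6]=1+0=1, deg[7]=1+1=2, deg[8]=1+2=3, deg[9]=1+0=1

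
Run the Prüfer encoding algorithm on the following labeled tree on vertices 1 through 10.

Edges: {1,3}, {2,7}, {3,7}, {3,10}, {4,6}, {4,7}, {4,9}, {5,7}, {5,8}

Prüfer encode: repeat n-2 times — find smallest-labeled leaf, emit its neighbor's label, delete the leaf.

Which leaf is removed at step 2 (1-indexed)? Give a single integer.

Answer: 2

Derivation:
Step 1: current leaves = {1,2,6,8,9,10}. Remove leaf 1 (neighbor: 3).
Step 2: current leaves = {2,6,8,9,10}. Remove leaf 2 (neighbor: 7).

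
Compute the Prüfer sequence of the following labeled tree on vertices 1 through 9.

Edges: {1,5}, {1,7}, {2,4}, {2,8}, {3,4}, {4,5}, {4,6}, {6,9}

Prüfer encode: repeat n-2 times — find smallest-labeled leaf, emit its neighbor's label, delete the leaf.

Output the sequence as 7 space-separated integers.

Answer: 4 1 5 4 2 4 6

Derivation:
Step 1: leaves = {3,7,8,9}. Remove smallest leaf 3, emit neighbor 4.
Step 2: leaves = {7,8,9}. Remove smallest leaf 7, emit neighbor 1.
Step 3: leaves = {1,8,9}. Remove smallest leaf 1, emit neighbor 5.
Step 4: leaves = {5,8,9}. Remove smallest leaf 5, emit neighbor 4.
Step 5: leaves = {8,9}. Remove smallest leaf 8, emit neighbor 2.
Step 6: leaves = {2,9}. Remove smallest leaf 2, emit neighbor 4.
Step 7: leaves = {4,9}. Remove smallest leaf 4, emit neighbor 6.
Done: 2 vertices remain (6, 9). Sequence = [4 1 5 4 2 4 6]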